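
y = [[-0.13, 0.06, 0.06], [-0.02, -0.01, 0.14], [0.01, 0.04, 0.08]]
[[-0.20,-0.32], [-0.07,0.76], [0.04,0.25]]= y@[[1.88, 2.53], [0.97, -5.19], [-0.19, 5.41]]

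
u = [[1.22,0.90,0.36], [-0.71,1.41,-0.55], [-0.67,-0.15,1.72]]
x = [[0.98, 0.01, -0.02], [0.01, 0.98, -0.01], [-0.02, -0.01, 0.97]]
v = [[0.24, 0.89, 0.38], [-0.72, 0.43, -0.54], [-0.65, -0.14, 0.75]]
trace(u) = 4.35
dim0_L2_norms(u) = [1.56, 1.68, 1.84]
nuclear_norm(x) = 2.93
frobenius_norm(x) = 1.69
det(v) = 1.00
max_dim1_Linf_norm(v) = 0.89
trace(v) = 1.42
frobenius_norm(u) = 2.94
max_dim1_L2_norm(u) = 1.85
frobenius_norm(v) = 1.73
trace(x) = 2.93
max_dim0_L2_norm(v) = 1.0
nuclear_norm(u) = 5.05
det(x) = 0.93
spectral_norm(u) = 1.99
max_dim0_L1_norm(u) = 2.63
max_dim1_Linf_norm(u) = 1.72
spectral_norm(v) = 1.00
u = v + x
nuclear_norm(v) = 3.00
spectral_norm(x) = 1.00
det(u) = 4.67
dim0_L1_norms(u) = [2.6, 2.46, 2.63]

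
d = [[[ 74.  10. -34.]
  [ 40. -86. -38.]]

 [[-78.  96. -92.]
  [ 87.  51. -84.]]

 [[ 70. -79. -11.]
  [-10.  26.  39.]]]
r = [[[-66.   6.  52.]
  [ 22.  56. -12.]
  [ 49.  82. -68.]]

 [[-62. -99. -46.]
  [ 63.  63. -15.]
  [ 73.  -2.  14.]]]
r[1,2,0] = 73.0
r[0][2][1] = 82.0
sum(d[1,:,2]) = -176.0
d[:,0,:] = [[74.0, 10.0, -34.0], [-78.0, 96.0, -92.0], [70.0, -79.0, -11.0]]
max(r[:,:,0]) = 73.0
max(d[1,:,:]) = 96.0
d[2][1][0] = -10.0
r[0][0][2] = 52.0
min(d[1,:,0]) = -78.0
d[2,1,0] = -10.0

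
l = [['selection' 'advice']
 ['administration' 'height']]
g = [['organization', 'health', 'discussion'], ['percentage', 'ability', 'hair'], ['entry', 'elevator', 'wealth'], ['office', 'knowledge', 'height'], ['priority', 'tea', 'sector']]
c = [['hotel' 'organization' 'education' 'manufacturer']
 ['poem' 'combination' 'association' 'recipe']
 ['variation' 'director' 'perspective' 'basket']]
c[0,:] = ['hotel', 'organization', 'education', 'manufacturer']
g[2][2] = 'wealth'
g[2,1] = 'elevator'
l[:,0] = ['selection', 'administration']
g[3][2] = 'height'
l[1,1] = 'height'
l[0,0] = 'selection'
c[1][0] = 'poem'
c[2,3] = 'basket'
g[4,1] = 'tea'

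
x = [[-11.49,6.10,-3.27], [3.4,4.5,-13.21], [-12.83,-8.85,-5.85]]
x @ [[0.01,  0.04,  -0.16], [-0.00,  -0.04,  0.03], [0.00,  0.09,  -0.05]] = [[-0.11, -1.00, 2.18], [0.03, -1.23, 0.25], [-0.13, -0.69, 2.08]]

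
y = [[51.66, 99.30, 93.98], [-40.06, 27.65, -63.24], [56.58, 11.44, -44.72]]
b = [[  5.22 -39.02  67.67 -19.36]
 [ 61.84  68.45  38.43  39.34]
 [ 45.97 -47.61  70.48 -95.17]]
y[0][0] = 51.66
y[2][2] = -44.72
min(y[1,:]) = -63.24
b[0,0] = 5.22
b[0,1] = -39.02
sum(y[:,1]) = 138.39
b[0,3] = -19.36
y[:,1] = [99.3, 27.65, 11.44]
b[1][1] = 68.45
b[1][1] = 68.45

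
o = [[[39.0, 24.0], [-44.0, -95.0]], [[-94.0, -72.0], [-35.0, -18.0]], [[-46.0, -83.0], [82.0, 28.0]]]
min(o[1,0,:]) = -94.0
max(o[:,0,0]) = 39.0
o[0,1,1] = -95.0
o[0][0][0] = 39.0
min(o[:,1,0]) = -44.0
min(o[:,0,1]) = -83.0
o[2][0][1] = -83.0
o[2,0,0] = -46.0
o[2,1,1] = 28.0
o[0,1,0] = -44.0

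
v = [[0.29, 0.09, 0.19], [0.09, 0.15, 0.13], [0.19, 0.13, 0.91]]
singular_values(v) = [0.99, 0.26, 0.1]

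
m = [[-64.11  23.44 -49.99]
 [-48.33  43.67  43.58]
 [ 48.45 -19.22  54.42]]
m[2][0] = 48.45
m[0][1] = 23.44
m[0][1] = 23.44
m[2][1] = -19.22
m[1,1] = 43.67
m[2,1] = -19.22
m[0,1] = 23.44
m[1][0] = -48.33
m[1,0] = -48.33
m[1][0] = -48.33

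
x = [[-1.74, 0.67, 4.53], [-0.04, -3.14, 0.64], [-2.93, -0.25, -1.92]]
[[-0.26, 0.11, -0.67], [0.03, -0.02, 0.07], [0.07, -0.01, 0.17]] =x @ [[0.01, -0.01, 0.03],[-0.02, 0.01, -0.05],[-0.05, 0.02, -0.13]]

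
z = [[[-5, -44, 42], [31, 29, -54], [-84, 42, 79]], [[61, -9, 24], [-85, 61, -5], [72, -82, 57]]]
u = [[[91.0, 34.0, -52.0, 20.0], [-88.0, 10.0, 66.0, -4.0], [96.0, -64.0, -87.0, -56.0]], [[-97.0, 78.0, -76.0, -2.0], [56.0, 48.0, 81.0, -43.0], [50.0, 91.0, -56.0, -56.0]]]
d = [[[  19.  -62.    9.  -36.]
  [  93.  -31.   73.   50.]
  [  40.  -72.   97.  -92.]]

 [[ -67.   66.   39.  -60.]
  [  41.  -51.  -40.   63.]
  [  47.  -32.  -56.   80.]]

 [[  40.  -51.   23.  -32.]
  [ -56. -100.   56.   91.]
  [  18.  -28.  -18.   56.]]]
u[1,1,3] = -43.0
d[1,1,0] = 41.0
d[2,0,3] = -32.0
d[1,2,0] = 47.0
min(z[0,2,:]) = -84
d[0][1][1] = -31.0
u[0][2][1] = -64.0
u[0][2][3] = -56.0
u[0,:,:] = [[91.0, 34.0, -52.0, 20.0], [-88.0, 10.0, 66.0, -4.0], [96.0, -64.0, -87.0, -56.0]]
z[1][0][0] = 61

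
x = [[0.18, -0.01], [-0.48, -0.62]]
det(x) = -0.12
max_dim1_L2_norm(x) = 0.78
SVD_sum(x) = [[0.07, 0.08],[-0.5, -0.61]] + [[0.11, -0.09], [0.02, -0.01]]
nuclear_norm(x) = 0.94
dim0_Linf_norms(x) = [0.48, 0.62]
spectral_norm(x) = 0.79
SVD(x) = [[-0.13,0.99], [0.99,0.13]] @ diag([0.7909765973712232, 0.1471598532584281]) @ [[-0.63,-0.78], [0.78,-0.63]]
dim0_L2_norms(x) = [0.51, 0.62]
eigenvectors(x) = [[0.86,0.01], [-0.51,1.0]]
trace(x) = -0.44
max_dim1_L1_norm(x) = 1.1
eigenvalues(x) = [0.19, -0.63]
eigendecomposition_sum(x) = [[0.18, -0.0], [-0.11, 0.0]] + [[-0.0, -0.01],[-0.37, -0.62]]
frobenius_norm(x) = 0.80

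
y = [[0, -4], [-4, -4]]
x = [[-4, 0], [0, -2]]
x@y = [[0, 16], [8, 8]]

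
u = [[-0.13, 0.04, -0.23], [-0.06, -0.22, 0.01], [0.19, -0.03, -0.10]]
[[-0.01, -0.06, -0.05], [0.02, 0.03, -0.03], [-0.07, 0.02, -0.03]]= u @ [[-0.26, 0.14, -0.01], [0.01, -0.15, 0.16], [0.2, 0.16, 0.26]]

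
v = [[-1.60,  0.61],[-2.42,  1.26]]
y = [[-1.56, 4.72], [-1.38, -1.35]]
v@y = [[1.65, -8.38], [2.04, -13.12]]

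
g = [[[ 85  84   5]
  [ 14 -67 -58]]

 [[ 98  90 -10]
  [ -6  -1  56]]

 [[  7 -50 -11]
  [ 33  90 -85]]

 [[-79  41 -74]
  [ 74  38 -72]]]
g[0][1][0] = 14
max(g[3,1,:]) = 74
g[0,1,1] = -67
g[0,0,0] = 85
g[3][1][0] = 74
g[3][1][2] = -72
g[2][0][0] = 7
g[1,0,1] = 90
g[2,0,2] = -11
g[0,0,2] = 5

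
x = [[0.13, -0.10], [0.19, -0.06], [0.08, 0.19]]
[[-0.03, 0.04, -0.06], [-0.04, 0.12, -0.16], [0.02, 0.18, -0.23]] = x@[[-0.14, 0.8, -1.07], [0.15, 0.61, -0.78]]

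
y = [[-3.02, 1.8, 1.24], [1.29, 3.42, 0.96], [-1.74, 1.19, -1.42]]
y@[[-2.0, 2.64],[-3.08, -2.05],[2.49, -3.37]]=[[3.58,-15.84],[-10.72,-6.84],[-3.72,-2.25]]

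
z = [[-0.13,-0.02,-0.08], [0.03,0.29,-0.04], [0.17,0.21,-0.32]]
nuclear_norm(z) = 0.82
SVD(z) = [[-0.02, 0.27, 0.96], [0.5, -0.83, 0.25], [0.86, 0.49, -0.12]] @ diag([0.4706634517016051, 0.20506654896098986, 0.14874012817515198]) @ [[0.35, 0.70, -0.63], [0.11, -0.69, -0.71], [-0.93, 0.18, -0.32]]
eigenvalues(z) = [(-0.22+0.07j), (-0.22-0.07j), (0.27+0j)]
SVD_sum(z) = [[-0.00, -0.01, 0.01], [0.08, 0.17, -0.15], [0.14, 0.28, -0.25]] + [[0.01, -0.04, -0.04],  [-0.02, 0.12, 0.12],  [0.01, -0.07, -0.07]] + [[-0.13, 0.03, -0.05],  [-0.03, 0.01, -0.01],  [0.02, -0.00, 0.01]]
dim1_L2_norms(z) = [0.15, 0.29, 0.42]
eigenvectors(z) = [[-0.44-0.37j, -0.44+0.37j, (0.11+0j)], [(-0.04+0.02j), (-0.04-0.02j), (-0.95+0j)], [(-0.81+0j), (-0.81-0j), (-0.3+0j)]]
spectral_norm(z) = 0.47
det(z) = 0.01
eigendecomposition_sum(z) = [[(-0.06+0.17j), 0.01+0.06j, -0.04-0.12j],[0.01+0.01j, 0j, (-0.01-0j)],[(0.08+0.24j), (0.06+0.06j), (-0.16-0.1j)]] + [[-0.06-0.17j, 0.01-0.06j, -0.04+0.12j], [0.01-0.01j, -0j, (-0.01+0j)], [(0.08-0.24j), (0.06-0.06j), -0.16+0.10j]] + [[(-0-0j), (-0.03-0j), 0.00+0.00j],[0.01+0.00j, (0.28+0j), -0.02-0.00j],[0.00+0.00j, (0.09+0j), -0.01-0.00j]]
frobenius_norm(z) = 0.53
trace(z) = -0.16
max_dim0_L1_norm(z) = 0.52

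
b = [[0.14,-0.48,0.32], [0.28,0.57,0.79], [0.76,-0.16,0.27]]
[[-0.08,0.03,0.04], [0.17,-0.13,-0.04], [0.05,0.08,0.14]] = b @[[0.11, 0.13, 0.20], [0.22, -0.11, -0.07], [0.02, -0.13, -0.07]]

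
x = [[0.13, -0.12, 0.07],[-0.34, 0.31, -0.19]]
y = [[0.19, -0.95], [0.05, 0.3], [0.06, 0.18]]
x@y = [[0.02,  -0.15], [-0.06,  0.38]]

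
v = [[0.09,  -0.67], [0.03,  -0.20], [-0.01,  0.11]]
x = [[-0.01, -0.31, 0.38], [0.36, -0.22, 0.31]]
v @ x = [[-0.24, 0.12, -0.17], [-0.07, 0.03, -0.05], [0.04, -0.02, 0.03]]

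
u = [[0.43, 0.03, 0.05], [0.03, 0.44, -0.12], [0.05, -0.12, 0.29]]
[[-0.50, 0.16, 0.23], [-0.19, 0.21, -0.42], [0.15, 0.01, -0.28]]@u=[[-0.20, 0.03, 0.02],[-0.1, 0.14, -0.16],[0.05, 0.04, -0.07]]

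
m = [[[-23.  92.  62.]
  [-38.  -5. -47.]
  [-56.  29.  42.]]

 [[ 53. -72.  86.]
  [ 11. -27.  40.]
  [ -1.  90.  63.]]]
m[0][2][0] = -56.0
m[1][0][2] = 86.0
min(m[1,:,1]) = -72.0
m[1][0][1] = -72.0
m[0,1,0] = -38.0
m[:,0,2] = [62.0, 86.0]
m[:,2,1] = [29.0, 90.0]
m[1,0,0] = 53.0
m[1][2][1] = 90.0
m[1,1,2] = 40.0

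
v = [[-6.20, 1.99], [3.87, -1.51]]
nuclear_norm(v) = 7.94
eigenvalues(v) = [-7.49, -0.22]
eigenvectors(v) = [[-0.84, -0.32], [0.54, -0.95]]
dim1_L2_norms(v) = [6.51, 4.15]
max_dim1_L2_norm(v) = 6.51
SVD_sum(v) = [[-6.16, 2.10], [3.93, -1.34]] + [[-0.04,  -0.11], [-0.06,  -0.17]]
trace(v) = -7.71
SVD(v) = [[-0.84, 0.54], [0.54, 0.84]] @ diag([7.720805301885885, 0.21509414304157598]) @ [[0.95,-0.32], [-0.32,-0.95]]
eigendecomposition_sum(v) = [[-6.16, 2.05], [3.99, -1.33]] + [[-0.04,-0.06], [-0.12,-0.18]]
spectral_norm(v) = 7.72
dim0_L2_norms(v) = [7.31, 2.5]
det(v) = 1.66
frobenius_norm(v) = 7.72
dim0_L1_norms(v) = [10.07, 3.5]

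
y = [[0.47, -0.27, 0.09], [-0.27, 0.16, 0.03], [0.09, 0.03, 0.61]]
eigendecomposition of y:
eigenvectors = [[0.51, 0.67, -0.55], [0.85, -0.3, 0.42], [-0.12, 0.68, 0.72]]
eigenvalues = [-0.0, 0.68, 0.56]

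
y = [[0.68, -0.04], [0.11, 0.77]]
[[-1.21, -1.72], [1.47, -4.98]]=y@[[-1.66, -2.89],[2.14, -6.05]]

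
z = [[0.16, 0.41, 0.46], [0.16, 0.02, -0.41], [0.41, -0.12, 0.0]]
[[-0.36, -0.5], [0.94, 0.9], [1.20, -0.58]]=z@ [[2.76, -0.88],[-0.55, 1.86],[-1.25, -2.44]]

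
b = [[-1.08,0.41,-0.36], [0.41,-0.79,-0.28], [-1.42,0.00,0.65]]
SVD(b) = [[-0.55,-0.52,0.65],[0.34,0.58,0.74],[-0.77,0.63,-0.14]] @ diag([1.9232354136353702, 0.8037460822812867, 0.6547959826971069]) @ [[0.94, -0.25, -0.21], [-0.11, -0.84, 0.54], [-0.31, -0.49, -0.82]]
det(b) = 1.01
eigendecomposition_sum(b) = [[0.13, 0.03, -0.18], [0.12, 0.03, -0.17], [-0.59, -0.14, 0.8]] + [[-1.15, 0.71, -0.1], [0.38, -0.23, 0.03], [-0.78, 0.48, -0.07]] + [[-0.05,  -0.33,  -0.08], [-0.1,  -0.58,  -0.14], [-0.06,  -0.34,  -0.08]]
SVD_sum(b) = [[-0.99,0.27,0.22], [0.61,-0.16,-0.13], [-1.39,0.38,0.30]] + [[0.05, 0.35, -0.23], [-0.05, -0.39, 0.25], [-0.05, -0.42, 0.27]] + [[-0.13, -0.21, -0.35], [-0.15, -0.24, -0.4], [0.03, 0.04, 0.08]]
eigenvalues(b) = [0.96, -1.46, -0.72]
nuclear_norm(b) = 3.38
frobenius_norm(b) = 2.18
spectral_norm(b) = 1.92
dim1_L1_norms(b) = [1.85, 1.48, 2.07]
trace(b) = -1.22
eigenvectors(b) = [[-0.21,-0.80,0.44], [-0.2,0.26,0.78], [0.96,-0.54,0.45]]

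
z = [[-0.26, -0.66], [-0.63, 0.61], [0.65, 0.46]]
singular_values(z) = [1.03, 0.92]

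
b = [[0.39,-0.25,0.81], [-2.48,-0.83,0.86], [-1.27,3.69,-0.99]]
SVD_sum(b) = [[0.15, -0.52, 0.16], [0.09, -0.31, 0.10], [-1.09, 3.70, -1.15]] + [[0.09, 0.02, -0.03],[-2.57, -0.53, 0.75],[-0.2, -0.04, 0.06]] + [[0.14, 0.25, 0.68], [0.0, 0.01, 0.02], [0.02, 0.04, 0.1]]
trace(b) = -1.43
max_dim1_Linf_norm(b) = 3.69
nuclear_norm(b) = 7.56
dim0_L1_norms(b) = [4.14, 4.77, 2.66]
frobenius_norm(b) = 4.97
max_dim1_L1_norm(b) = 5.95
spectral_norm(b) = 4.07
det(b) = -8.30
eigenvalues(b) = [(0.85+1.39j), (0.85-1.39j), (-3.13+0j)]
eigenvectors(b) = [[(0.09-0.36j), (0.09+0.36j), -0.22+0.00j], [(0.43+0.18j), 0.43-0.18j, -0.55+0.00j], [0.80+0.00j, (0.8-0j), (0.81+0j)]]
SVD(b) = [[-0.14, 0.04, 0.99], [-0.08, -1.00, 0.02], [0.99, -0.08, 0.14]] @ diag([4.072592144040905, 2.742422705090602, 0.742839777408194]) @ [[-0.27, 0.92, -0.29], [0.94, 0.19, -0.27], [0.20, 0.34, 0.92]]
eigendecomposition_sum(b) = [[(0.35+0.65j),0.19-0.30j,0.22-0.02j], [-0.87+0.30j,0.34+0.29j,-0.01+0.28j], [(-1.18+1.06j),(0.73+0.24j),0.16+0.45j]] + [[(0.35-0.65j), 0.19+0.30j, (0.22+0.02j)],[-0.87-0.30j, (0.34-0.29j), -0.01-0.28j],[(-1.18-1.06j), 0.73-0.24j, 0.16-0.45j]] + [[(-0.31-0j), -0.62-0.00j, 0.37-0.00j], [-0.74-0.00j, (-1.51-0j), (0.89-0j)], [(1.1+0j), (2.23+0j), (-1.31+0j)]]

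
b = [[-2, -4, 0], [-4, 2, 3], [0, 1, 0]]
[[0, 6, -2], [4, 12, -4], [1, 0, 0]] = b@[[-2, -3, 1], [1, 0, 0], [-2, 0, 0]]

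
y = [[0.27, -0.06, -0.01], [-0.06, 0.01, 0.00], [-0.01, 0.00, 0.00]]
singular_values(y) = [0.28, 0.0, 0.0]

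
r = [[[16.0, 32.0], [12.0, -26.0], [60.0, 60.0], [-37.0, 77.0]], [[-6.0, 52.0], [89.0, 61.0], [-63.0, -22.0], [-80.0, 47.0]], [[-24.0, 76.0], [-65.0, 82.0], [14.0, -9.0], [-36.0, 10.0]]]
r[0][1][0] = 12.0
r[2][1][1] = 82.0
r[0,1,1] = -26.0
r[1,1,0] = 89.0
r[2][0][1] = 76.0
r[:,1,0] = [12.0, 89.0, -65.0]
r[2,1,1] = 82.0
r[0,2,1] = 60.0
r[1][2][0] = -63.0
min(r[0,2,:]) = 60.0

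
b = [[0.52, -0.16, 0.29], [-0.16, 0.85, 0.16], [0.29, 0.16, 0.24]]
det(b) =0.000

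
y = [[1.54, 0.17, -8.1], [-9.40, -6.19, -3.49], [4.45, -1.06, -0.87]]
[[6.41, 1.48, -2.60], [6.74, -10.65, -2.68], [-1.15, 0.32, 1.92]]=y @ [[-0.42, 0.35, 0.41], [0.04, 1.24, -0.41], [-0.87, -0.09, 0.39]]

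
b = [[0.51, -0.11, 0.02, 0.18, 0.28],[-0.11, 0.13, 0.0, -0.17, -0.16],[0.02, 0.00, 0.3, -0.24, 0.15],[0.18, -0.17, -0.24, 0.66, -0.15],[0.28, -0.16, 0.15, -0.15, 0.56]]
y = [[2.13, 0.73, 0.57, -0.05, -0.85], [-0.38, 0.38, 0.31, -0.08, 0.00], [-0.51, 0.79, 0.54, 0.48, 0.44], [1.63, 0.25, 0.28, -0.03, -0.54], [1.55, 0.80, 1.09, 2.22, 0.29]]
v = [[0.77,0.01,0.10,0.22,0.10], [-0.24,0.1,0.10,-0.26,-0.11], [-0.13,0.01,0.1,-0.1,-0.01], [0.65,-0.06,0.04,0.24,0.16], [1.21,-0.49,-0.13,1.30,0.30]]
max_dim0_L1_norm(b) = 1.4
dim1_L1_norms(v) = [1.2, 0.81, 0.35, 1.15, 3.43]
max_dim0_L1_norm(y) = 6.2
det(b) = -0.00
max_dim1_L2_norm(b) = 0.76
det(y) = 0.09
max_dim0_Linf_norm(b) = 0.66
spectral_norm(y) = 3.77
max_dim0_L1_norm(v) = 3.0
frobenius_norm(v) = 2.21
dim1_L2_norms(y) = [2.47, 0.63, 1.26, 1.76, 3.04]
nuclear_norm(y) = 7.27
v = y @ b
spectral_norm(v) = 2.14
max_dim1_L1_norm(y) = 5.95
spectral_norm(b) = 0.90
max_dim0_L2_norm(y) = 3.16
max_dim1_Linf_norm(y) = 2.22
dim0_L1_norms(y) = [6.2, 2.95, 2.79, 2.86, 2.12]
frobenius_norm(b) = 1.29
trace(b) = 2.16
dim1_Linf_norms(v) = [0.77, 0.26, 0.13, 0.65, 1.3]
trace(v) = 1.51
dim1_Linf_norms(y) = [2.13, 0.38, 0.79, 1.63, 2.22]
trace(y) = 3.31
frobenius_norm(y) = 4.52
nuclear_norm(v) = 2.87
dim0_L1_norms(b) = [1.1, 0.57, 0.71, 1.4, 1.3]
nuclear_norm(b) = 2.17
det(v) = 0.00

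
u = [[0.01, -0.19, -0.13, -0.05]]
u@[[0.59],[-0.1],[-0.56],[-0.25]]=[[0.11]]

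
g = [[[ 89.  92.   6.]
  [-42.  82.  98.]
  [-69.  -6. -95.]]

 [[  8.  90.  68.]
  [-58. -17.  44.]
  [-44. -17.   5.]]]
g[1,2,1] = -17.0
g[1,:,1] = [90.0, -17.0, -17.0]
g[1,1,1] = -17.0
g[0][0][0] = 89.0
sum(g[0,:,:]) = 155.0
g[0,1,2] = 98.0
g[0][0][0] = 89.0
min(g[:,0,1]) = 90.0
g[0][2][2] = -95.0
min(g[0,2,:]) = -95.0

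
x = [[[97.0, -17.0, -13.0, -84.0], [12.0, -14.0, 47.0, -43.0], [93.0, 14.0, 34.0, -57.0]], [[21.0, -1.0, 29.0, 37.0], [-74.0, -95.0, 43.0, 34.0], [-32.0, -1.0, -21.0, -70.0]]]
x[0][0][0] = 97.0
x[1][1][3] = 34.0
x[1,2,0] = -32.0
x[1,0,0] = 21.0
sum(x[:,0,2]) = 16.0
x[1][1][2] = 43.0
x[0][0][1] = -17.0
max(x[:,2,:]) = 93.0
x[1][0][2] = 29.0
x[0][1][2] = 47.0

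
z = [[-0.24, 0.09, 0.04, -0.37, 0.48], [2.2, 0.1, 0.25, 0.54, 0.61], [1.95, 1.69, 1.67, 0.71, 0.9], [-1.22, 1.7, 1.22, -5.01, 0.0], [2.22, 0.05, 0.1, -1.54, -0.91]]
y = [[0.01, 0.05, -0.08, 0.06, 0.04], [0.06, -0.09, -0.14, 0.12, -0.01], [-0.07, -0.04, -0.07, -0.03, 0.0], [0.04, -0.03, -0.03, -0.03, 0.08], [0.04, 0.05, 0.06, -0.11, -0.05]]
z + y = [[-0.23, 0.14, -0.04, -0.31, 0.52],[2.26, 0.01, 0.11, 0.66, 0.60],[1.88, 1.65, 1.6, 0.68, 0.9],[-1.18, 1.67, 1.19, -5.04, 0.08],[2.26, 0.1, 0.16, -1.65, -0.96]]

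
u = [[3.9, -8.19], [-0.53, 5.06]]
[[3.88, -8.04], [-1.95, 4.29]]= u @ [[0.24, -0.36], [-0.36, 0.81]]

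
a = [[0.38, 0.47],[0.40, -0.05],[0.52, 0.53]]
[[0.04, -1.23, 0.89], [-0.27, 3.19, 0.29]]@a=[[-0.01,0.55], [1.32,-0.13]]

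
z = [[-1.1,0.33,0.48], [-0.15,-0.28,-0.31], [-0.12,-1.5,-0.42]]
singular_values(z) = [1.68, 1.14, 0.24]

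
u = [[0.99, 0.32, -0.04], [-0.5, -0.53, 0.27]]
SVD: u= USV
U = [[-0.82,  0.58], [0.58,  0.82]]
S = [1.25, 0.36]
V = [[-0.88, -0.45, 0.15], [0.46, -0.7, 0.55]]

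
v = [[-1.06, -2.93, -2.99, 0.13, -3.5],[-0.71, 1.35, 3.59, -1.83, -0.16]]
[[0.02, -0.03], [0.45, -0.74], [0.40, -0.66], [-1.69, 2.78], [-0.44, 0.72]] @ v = [[0.0,-0.1,-0.17,0.06,-0.07], [0.05,-2.32,-4.0,1.41,-1.46], [0.04,-2.06,-3.57,1.26,-1.29], [-0.18,8.70,15.03,-5.31,5.47], [-0.04,2.26,3.9,-1.37,1.42]]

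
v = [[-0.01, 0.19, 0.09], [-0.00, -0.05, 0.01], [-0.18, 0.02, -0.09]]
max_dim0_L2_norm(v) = 0.2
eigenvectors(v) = [[-0.23-0.55j,-0.23+0.55j,(-0.13+0j)], [(0.01-0.07j),0.01+0.07j,(-0.39+0j)], [(0.8+0j),(0.8-0j),(0.91+0j)]]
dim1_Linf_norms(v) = [0.19, 0.05, 0.18]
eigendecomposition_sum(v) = [[(-0.01+0.07j), (0.11+0.01j), (0.04+0.01j)],[(-0+0.01j), (0.01+0.01j), 0j],[-0.08-0.04j, -0.07+0.13j, (-0.04+0.05j)]] + [[(-0.01-0.07j), (0.11-0.01j), 0.04-0.01j], [-0.00-0.01j, (0.01-0.01j), 0.00-0.00j], [-0.08+0.04j, -0.07-0.13j, -0.04-0.05j]] + [[0.00+0.00j, (-0.02-0j), 0.00-0.00j],  [0.01+0.00j, -0.07-0.00j, -0j],  [(-0.02-0j), 0.16+0.00j, (-0.01+0j)]]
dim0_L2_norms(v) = [0.18, 0.2, 0.13]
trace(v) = -0.15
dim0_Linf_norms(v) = [0.18, 0.19, 0.09]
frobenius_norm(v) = 0.30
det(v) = -0.00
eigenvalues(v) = [(-0.04+0.12j), (-0.04-0.12j), (-0.07+0j)]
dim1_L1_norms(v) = [0.29, 0.06, 0.29]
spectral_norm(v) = 0.22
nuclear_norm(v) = 0.44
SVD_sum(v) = [[0.05,0.16,0.1], [-0.01,-0.03,-0.02], [-0.02,-0.06,-0.04]] + [[-0.06, 0.03, -0.02], [0.02, -0.01, 0.01], [-0.16, 0.08, -0.05]] + [[-0.0, -0.0, 0.0], [-0.01, -0.01, 0.02], [-0.00, -0.0, 0.0]]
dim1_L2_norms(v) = [0.21, 0.05, 0.2]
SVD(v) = [[-0.93, 0.32, 0.2], [0.17, -0.12, 0.98], [0.34, 0.94, 0.06]] @ diag([0.21624055477783344, 0.20070345859533553, 0.02753441804805892]) @ [[-0.24,-0.82,-0.52], [-0.86,0.43,-0.28], [-0.45,-0.38,0.81]]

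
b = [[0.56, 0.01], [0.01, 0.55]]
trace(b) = 1.11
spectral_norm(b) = 0.57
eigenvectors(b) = [[0.85, -0.53], [0.53, 0.85]]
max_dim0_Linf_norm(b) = 0.56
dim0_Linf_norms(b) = [0.56, 0.55]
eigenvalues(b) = [0.57, 0.54]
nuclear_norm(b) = 1.11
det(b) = 0.31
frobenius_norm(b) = 0.79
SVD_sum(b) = [[0.41, 0.25], [0.25, 0.16]] + [[0.15, -0.24], [-0.24, 0.39]]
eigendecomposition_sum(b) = [[0.41, 0.25], [0.25, 0.16]] + [[0.15, -0.24], [-0.24, 0.39]]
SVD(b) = [[-0.85,-0.53],[-0.53,0.85]] @ diag([0.566180339887499, 0.5438196601125012]) @ [[-0.85, -0.53], [-0.53, 0.85]]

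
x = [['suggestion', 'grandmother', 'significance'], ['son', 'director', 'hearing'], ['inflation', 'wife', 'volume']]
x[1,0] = 'son'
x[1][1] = 'director'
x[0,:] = ['suggestion', 'grandmother', 'significance']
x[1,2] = 'hearing'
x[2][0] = 'inflation'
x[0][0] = 'suggestion'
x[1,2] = 'hearing'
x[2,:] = ['inflation', 'wife', 'volume']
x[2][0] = 'inflation'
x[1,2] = 'hearing'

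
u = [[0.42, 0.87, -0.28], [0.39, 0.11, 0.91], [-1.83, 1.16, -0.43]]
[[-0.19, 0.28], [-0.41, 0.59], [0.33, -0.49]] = u@ [[-0.24, 0.35], [-0.21, 0.3], [-0.32, 0.46]]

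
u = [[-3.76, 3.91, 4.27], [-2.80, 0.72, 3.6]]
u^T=[[-3.76,-2.8], [3.91,0.72], [4.27,3.6]]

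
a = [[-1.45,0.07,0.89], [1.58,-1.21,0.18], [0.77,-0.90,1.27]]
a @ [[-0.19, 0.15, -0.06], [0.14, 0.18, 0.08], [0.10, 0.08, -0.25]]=[[0.37,-0.13,-0.13], [-0.45,0.03,-0.24], [-0.15,0.06,-0.44]]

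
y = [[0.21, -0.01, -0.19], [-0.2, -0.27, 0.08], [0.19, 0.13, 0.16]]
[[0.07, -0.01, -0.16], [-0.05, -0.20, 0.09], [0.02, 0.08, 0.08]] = y @ [[0.23, -0.03, -0.12], [-0.03, 0.74, -0.04], [-0.12, -0.04, 0.70]]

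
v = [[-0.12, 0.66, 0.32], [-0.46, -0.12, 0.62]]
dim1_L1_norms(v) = [1.1, 1.2]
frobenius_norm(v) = 1.08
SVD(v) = [[-0.65, -0.76], [-0.76, 0.65]] @ diag([0.8707437528790967, 0.6360859350921277]) @ [[0.49,-0.38,-0.78], [-0.32,-0.91,0.25]]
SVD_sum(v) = [[-0.28, 0.22, 0.44], [-0.33, 0.26, 0.52]] + [[0.16, 0.44, -0.12], [-0.13, -0.38, 0.10]]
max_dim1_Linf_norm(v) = 0.66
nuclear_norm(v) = 1.51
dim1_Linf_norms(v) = [0.66, 0.62]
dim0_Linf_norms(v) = [0.46, 0.66, 0.62]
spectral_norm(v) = 0.87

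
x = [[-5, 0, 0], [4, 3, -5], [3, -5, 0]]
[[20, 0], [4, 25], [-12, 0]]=x@[[-4, 0], [0, 0], [-4, -5]]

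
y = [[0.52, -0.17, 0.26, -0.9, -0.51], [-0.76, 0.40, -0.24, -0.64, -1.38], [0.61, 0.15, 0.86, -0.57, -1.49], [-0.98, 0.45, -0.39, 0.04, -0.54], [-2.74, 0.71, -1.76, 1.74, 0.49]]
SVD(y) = [[-0.24, -0.19, 0.55, 0.36, 0.69], [0.03, -0.73, 0.36, 0.16, -0.56], [-0.33, -0.51, -0.74, 0.18, 0.23], [0.20, -0.39, 0.08, -0.83, 0.34], [0.89, -0.13, -0.15, 0.35, 0.22]] @ diag([4.243689886688602, 2.382615210511016, 0.7093985680910115, 0.14695088924812, 0.00010953550802746696]) @ [[-0.7, 0.17, -0.47, 0.46, 0.21], [0.37, -0.25, 0.02, 0.29, 0.85], [-0.15, -0.18, -0.48, -0.79, 0.29], [0.26, -0.66, -0.52, 0.28, -0.39], [-0.53, -0.66, 0.52, -0.05, 0.04]]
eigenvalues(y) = [2.69, -0.56, 0.39, 0.0, -0.21]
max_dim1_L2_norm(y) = 3.79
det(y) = 0.00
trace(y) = 2.31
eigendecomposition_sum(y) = [[0.73, -0.19, 0.47, -0.47, -0.25], [0.93, -0.25, 0.6, -0.59, -0.32], [2.21, -0.59, 1.43, -1.42, -0.76], [0.04, -0.01, 0.03, -0.03, -0.01], [-2.34, 0.62, -1.51, 1.5, 0.81]] + [[-1.02, 0.28, -0.59, 0.40, -0.76], [-1.82, 0.5, -1.06, 0.72, -1.35], [-0.05, 0.01, -0.03, 0.02, -0.03], [-0.67, 0.19, -0.39, 0.27, -0.50], [-0.39, 0.11, -0.22, 0.15, -0.29]] + [[0.81, -0.44, 0.23, -0.21, 0.29], [0.13, -0.07, 0.04, -0.03, 0.05], [-1.55, 0.84, -0.44, 0.41, -0.55], [-0.35, 0.19, -0.1, 0.09, -0.12], [-0.01, 0.01, -0.0, 0.00, -0.00]] + [[-0.00, 0.00, -0.0, -0.00, -0.00], [-0.0, 0.00, -0.00, -0.00, -0.0], [0.0, -0.0, 0.0, 0.0, 0.00], [-0.0, 0.0, -0.0, -0.00, -0.0], [0.00, -0.00, 0.00, 0.00, 0.00]] + [[0.01, 0.18, 0.16, -0.62, 0.21], [0.01, 0.21, 0.18, -0.73, 0.25], [-0.0, -0.12, -0.1, 0.42, -0.14], [0.00, 0.08, 0.07, -0.29, 0.10], [-0.00, -0.02, -0.02, 0.08, -0.03]]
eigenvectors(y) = [[-0.21, 0.46, -0.45, 0.53, -0.57], [-0.27, 0.82, -0.07, 0.66, -0.67], [-0.64, 0.02, 0.87, -0.52, 0.38], [-0.01, 0.30, 0.20, 0.05, -0.27], [0.68, 0.17, 0.01, -0.04, 0.08]]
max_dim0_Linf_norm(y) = 2.74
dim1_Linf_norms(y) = [0.9, 1.38, 1.49, 0.98, 2.74]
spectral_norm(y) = 4.24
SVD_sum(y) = [[0.73, -0.18, 0.49, -0.47, -0.22], [-0.09, 0.02, -0.06, 0.06, 0.03], [0.97, -0.24, 0.65, -0.63, -0.29], [-0.60, 0.15, -0.4, 0.39, 0.18], [-2.66, 0.65, -1.78, 1.73, 0.80]] + [[-0.17, 0.11, -0.01, -0.13, -0.39],  [-0.64, 0.44, -0.04, -0.51, -1.47],  [-0.45, 0.31, -0.03, -0.36, -1.03],  [-0.34, 0.23, -0.02, -0.27, -0.78],  [-0.11, 0.08, -0.01, -0.09, -0.26]] + [[-0.06, -0.07, -0.19, -0.31, 0.11], [-0.04, -0.05, -0.12, -0.2, 0.07], [0.08, 0.1, 0.25, 0.41, -0.15], [-0.01, -0.01, -0.03, -0.05, 0.02], [0.02, 0.02, 0.05, 0.08, -0.03]] + [[0.01, -0.04, -0.03, 0.02, -0.02],[0.01, -0.02, -0.01, 0.01, -0.01],[0.01, -0.02, -0.01, 0.01, -0.01],[-0.03, 0.08, 0.06, -0.03, 0.05],[0.01, -0.03, -0.03, 0.01, -0.02]] + [[-0.0, -0.0, 0.0, -0.0, 0.0], [0.00, 0.00, -0.00, 0.0, -0.0], [-0.00, -0.0, 0.00, -0.0, 0.00], [-0.00, -0.0, 0.0, -0.0, 0.0], [-0.0, -0.00, 0.00, -0.00, 0.00]]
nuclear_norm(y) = 7.48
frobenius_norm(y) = 4.92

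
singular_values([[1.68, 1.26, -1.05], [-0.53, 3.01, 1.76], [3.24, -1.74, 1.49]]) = [4.33, 3.19, 2.18]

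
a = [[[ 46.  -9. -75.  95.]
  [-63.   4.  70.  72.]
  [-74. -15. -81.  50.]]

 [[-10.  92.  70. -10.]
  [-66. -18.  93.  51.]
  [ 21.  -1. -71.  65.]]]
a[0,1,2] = 70.0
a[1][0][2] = 70.0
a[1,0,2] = 70.0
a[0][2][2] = -81.0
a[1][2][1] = -1.0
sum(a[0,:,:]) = 20.0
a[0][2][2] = -81.0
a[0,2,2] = -81.0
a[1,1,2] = 93.0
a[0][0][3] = 95.0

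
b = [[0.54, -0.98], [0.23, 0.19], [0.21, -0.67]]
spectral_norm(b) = 1.32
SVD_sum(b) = [[0.47, -1.01], [-0.03, 0.07], [0.29, -0.63]] + [[0.07,0.03], [0.26,0.12], [-0.08,-0.04]]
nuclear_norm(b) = 1.63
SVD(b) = [[0.85,0.25], [-0.06,0.92], [0.53,-0.29]] @ diag([1.3177060111927057, 0.312491388787931]) @ [[0.42, -0.91], [0.91, 0.42]]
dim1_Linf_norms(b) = [0.98, 0.23, 0.67]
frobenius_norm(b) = 1.35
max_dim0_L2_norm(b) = 1.2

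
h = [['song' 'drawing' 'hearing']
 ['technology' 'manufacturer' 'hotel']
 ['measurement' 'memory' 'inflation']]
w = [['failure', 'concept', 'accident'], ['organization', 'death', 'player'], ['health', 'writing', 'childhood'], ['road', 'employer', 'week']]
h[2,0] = 'measurement'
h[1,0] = 'technology'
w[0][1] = 'concept'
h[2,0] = 'measurement'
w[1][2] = 'player'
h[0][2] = 'hearing'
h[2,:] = ['measurement', 'memory', 'inflation']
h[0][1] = 'drawing'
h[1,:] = ['technology', 'manufacturer', 'hotel']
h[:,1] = ['drawing', 'manufacturer', 'memory']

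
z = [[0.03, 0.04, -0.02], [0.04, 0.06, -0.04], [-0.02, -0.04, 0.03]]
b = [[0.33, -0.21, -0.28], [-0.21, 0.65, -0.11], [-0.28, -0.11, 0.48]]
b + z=[[0.36, -0.17, -0.30], [-0.17, 0.71, -0.15], [-0.30, -0.15, 0.51]]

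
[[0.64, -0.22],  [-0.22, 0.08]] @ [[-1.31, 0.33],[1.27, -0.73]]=[[-1.12, 0.37], [0.39, -0.13]]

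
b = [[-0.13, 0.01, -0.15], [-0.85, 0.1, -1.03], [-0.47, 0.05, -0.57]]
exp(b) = [[0.9, 0.01, -0.11], [-0.64, 1.08, -0.78], [-0.35, 0.04, 0.57]]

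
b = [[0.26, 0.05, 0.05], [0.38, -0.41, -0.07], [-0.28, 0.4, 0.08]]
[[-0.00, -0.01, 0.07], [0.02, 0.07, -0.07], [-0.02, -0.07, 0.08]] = b @ [[-0.0, 0.03, 0.17], [-0.05, -0.1, 0.3], [0.04, -0.21, 0.14]]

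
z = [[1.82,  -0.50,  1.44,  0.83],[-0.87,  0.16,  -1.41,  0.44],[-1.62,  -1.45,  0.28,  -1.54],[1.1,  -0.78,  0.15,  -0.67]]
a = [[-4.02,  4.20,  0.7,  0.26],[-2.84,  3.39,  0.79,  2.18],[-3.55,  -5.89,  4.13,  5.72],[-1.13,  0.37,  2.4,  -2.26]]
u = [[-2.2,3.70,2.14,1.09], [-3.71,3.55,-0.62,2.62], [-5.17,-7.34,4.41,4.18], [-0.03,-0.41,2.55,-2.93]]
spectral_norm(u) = 10.84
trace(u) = 2.83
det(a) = 213.25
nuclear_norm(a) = 21.82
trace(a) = 1.24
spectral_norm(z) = 3.31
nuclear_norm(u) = 23.57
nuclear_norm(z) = 7.54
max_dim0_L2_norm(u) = 8.96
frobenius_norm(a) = 12.99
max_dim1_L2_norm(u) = 10.84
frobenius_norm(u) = 13.81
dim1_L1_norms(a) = [9.18, 9.2, 19.29, 6.16]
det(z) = 5.97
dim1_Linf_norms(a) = [4.2, 3.39, 5.89, 2.4]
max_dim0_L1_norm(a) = 13.85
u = z + a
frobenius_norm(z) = 4.33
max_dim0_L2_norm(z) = 2.81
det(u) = -389.58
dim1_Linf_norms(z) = [1.82, 1.41, 1.62, 1.1]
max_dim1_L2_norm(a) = 9.85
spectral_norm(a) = 9.89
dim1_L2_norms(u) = [4.93, 5.8, 10.84, 3.91]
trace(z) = 1.59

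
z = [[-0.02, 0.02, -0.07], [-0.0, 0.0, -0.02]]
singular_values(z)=[0.08, 0.01]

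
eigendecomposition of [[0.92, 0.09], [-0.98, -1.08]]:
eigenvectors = [[0.89, -0.05],[-0.45, 1.0]]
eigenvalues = [0.87, -1.03]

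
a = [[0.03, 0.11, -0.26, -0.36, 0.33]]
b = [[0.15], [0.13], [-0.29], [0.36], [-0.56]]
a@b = [[-0.22]]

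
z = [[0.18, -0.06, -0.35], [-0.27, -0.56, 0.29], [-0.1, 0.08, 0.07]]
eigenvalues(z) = [0.37, -0.08, -0.6]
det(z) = 0.02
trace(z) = -0.31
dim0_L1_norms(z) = [0.55, 0.7, 0.71]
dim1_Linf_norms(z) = [0.35, 0.56, 0.1]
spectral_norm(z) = 0.71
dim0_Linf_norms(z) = [0.27, 0.56, 0.35]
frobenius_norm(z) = 0.81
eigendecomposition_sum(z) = [[0.21,  -0.04,  -0.29], [-0.09,  0.02,  0.13], [-0.10,  0.02,  0.13]] + [[-0.03, -0.01, -0.06], [0.00, 0.0, 0.01], [-0.02, -0.00, -0.05]] + [[-0.0, -0.01, 0.0], [-0.18, -0.58, 0.16], [0.02, 0.07, -0.02]]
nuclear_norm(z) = 1.15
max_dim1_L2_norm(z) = 0.69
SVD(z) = [[-0.32, -0.88, 0.35], [0.95, -0.31, 0.08], [0.04, 0.36, 0.93]] @ diag([0.7140783840559056, 0.36954882114244963, 0.06265564792045723]) @ [[-0.44, -0.71, 0.54], [-0.30, 0.69, 0.66], [-0.84, 0.13, -0.52]]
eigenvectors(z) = [[-0.85, 0.8, -0.02], [0.37, -0.09, -0.99], [0.39, 0.6, 0.11]]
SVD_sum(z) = [[0.1, 0.16, -0.12], [-0.3, -0.48, 0.37], [-0.01, -0.02, 0.01]] + [[0.1, -0.22, -0.21], [0.03, -0.08, -0.08], [-0.04, 0.09, 0.09]] + [[-0.02, 0.00, -0.01], [-0.0, 0.0, -0.00], [-0.05, 0.01, -0.03]]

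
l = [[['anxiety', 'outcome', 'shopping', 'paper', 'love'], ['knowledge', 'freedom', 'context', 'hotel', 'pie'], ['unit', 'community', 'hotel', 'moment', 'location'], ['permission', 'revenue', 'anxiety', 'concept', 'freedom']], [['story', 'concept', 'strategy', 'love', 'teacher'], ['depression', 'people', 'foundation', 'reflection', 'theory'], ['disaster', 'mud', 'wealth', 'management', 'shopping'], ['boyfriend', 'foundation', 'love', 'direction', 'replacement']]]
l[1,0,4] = 'teacher'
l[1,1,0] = 'depression'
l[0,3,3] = 'concept'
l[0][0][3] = 'paper'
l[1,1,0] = 'depression'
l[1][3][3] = 'direction'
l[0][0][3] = 'paper'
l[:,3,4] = ['freedom', 'replacement']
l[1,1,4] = 'theory'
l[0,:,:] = [['anxiety', 'outcome', 'shopping', 'paper', 'love'], ['knowledge', 'freedom', 'context', 'hotel', 'pie'], ['unit', 'community', 'hotel', 'moment', 'location'], ['permission', 'revenue', 'anxiety', 'concept', 'freedom']]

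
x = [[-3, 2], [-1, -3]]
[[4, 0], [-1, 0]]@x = [[-12, 8], [3, -2]]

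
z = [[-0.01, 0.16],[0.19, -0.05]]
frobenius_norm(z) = 0.25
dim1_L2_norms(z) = [0.16, 0.2]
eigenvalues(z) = [0.15, -0.21]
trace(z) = -0.06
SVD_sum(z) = [[-0.08, 0.06], [0.15, -0.11]] + [[0.07,0.10], [0.04,0.06]]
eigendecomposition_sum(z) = [[0.08, 0.07], [0.08, 0.06]] + [[-0.09, 0.09], [0.11, -0.11]]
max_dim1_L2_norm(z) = 0.2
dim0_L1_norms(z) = [0.2, 0.21]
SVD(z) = [[-0.48,0.88],[0.88,0.48]] @ diag([0.20968016920058224, 0.1425981298755885]) @ [[0.82, -0.57], [0.57, 0.82]]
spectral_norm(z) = 0.21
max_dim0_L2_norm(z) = 0.19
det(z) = -0.03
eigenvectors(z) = [[0.72, -0.63],  [0.7, 0.77]]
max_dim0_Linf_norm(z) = 0.19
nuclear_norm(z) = 0.35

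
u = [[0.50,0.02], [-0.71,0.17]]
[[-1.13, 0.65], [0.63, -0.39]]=u@[[-2.07, 1.19], [-4.92, 2.69]]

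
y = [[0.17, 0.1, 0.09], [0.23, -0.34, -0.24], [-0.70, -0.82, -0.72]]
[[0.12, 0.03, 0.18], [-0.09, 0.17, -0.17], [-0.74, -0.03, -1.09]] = y@[[0.37,  0.34,  0.51], [0.17,  -0.33,  0.59], [0.48,  0.09,  0.35]]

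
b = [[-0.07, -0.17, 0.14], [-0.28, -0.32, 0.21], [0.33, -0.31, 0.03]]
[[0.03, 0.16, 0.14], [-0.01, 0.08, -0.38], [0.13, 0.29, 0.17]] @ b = [[-0.00, -0.1, 0.04], [-0.15, 0.09, 0.00], [-0.03, -0.17, 0.08]]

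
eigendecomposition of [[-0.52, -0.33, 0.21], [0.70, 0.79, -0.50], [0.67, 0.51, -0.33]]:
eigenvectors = [[0.52, 0.23, 0.01], [-0.56, -0.88, 0.52], [-0.64, -0.42, 0.85]]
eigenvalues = [-0.42, 0.37, -0.01]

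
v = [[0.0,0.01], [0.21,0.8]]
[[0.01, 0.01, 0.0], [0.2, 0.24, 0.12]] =v @ [[-1.03, -1.19, -0.59], [0.52, 0.61, 0.30]]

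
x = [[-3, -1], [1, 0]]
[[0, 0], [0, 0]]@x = [[0, 0], [0, 0]]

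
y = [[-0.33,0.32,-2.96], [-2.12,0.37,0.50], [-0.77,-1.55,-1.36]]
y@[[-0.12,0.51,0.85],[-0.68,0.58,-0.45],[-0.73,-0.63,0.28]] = [[1.98, 1.88, -1.25], [-0.36, -1.18, -1.83], [2.14, -0.43, -0.34]]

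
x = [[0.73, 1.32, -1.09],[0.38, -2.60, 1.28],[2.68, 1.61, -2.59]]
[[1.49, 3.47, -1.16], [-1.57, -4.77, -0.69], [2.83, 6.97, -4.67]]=x @[[1.12, 0.31, -1.26], [1.15, 1.03, 0.47], [0.78, -1.73, 0.79]]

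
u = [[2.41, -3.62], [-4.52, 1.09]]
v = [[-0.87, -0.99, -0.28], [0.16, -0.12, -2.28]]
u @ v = [[-2.68, -1.95, 7.58], [4.11, 4.34, -1.22]]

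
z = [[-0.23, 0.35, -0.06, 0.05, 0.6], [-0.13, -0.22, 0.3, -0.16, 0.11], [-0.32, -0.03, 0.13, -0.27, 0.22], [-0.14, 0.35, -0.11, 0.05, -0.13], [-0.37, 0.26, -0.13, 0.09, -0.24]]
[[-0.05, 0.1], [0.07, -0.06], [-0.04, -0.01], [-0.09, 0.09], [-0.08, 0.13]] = z@ [[0.02, -0.17], [-0.2, 0.14], [0.25, -0.08], [0.29, 0.18], [0.04, 0.00]]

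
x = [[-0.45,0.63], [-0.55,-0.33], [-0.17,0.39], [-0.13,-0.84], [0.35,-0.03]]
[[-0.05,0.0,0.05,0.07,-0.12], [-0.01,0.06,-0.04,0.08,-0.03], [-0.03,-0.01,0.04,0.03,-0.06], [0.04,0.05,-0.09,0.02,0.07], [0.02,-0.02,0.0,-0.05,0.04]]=x @ [[0.04, -0.07, 0.02, -0.15, 0.12], [-0.05, -0.05, 0.1, -0.0, -0.1]]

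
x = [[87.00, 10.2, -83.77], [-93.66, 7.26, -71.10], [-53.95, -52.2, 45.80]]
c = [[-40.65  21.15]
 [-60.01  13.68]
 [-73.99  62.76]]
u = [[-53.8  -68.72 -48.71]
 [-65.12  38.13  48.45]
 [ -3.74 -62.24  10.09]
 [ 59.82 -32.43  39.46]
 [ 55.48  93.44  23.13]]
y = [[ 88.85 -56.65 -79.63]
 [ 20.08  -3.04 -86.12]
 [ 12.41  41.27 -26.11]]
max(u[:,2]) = 48.45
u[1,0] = -65.12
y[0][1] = -56.65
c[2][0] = -73.99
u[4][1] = 93.44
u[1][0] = -65.12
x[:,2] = [-83.77, -71.1, 45.8]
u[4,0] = 55.48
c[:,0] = [-40.65, -60.01, -73.99]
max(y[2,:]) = 41.27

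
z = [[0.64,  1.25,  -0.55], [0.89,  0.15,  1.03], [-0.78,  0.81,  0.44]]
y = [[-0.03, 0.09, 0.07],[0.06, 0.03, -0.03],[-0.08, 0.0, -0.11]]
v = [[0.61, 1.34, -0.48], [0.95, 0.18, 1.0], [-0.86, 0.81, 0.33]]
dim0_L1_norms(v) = [2.42, 2.33, 1.81]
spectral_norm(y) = 0.15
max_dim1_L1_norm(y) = 0.19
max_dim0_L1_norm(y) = 0.21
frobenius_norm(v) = 2.42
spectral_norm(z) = 1.55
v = z + y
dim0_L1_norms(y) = [0.17, 0.12, 0.21]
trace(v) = 1.12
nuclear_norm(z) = 4.07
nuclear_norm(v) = 4.12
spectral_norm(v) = 1.62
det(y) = 0.00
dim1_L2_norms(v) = [1.55, 1.39, 1.23]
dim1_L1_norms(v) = [2.43, 2.13, 2.0]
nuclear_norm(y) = 0.32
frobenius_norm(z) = 2.37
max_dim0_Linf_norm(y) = 0.11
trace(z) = 1.23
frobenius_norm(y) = 0.19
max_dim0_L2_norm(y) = 0.13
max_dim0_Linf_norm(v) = 1.34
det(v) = -2.47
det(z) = -2.45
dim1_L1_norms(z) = [2.44, 2.07, 2.03]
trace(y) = -0.11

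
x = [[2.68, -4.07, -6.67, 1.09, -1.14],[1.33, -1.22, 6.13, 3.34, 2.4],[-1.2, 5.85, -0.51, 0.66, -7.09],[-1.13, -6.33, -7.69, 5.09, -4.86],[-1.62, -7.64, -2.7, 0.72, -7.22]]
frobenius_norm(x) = 22.05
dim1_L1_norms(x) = [15.65, 14.42, 15.31, 25.1, 19.9]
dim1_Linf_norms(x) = [6.67, 6.13, 7.09, 7.69, 7.64]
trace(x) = -1.18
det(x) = 15562.86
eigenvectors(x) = [[0.13-0.06j, 0.13+0.06j, (-0.98+0j), -0.60-0.00j, -0.60+0.00j],  [(-0.57+0j), (-0.57-0j), 0j, (-0.08+0.24j), (-0.08-0.24j)],  [(0.53-0.13j), 0.53+0.13j, (0.09+0j), (0.22+0.29j), 0.22-0.29j],  [(0.13-0.23j), 0.13+0.23j, 0.14+0.00j, -0.63+0.00j, -0.63-0.00j],  [-0.02-0.54j, (-0.02+0.54j), (0.13+0j), -0.03-0.20j, (-0.03+0.2j)]]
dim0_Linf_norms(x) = [2.68, 7.64, 7.69, 5.09, 7.22]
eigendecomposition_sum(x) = [[-0.17-0.07j, 0.05-0.78j, (-0.61+0.12j), (-0.02+0.24j), (-0.84-0.79j)], [(0.54+0.54j), -1.49+2.87j, 2.48+0.54j, 0.45-0.87j, (1.88+4.37j)], [(-0.63-0.38j), (0.72-3.02j), (-2.44+0.07j), (-0.22+0.92j), -2.77-3.64j], [-0.34+0.09j, (-0.82-1.27j), -0.80+0.88j, (0.25+0.39j), (-2.21-0.26j)], [(-0.49+0.53j), -2.76-1.31j, -0.43+2.37j, 0.84+0.40j, -4.07+1.93j]] + [[-0.17+0.07j, 0.05+0.78j, -0.61-0.12j, -0.02-0.24j, (-0.84+0.79j)], [0.54-0.54j, -1.49-2.87j, (2.48-0.54j), 0.45+0.87j, (1.88-4.37j)], [-0.63+0.38j, 0.72+3.02j, -2.44-0.07j, (-0.22-0.92j), -2.77+3.64j], [-0.34-0.09j, -0.82+1.27j, (-0.8-0.88j), 0.25-0.39j, (-2.21+0.26j)], [(-0.49-0.53j), (-2.76+1.31j), (-0.43-2.37j), 0.84-0.40j, -4.07-1.93j]] + [[(3.04+0j), (0.3-0j), 0.34-0.00j, -2.86-0.00j, 0.83+0.00j], [(-0.01-0j), (-0+0j), (-0+0j), 0.01+0.00j, (-0-0j)], [(-0.27-0j), (-0.03+0j), -0.03+0.00j, (0.26+0j), (-0.07-0j)], [-0.43-0.00j, (-0.04+0j), (-0.05+0j), (0.4+0j), -0.12-0.00j], [-0.42-0.00j, (-0.04+0j), -0.05+0.00j, 0.39+0.00j, -0.11-0.00j]] + [[-0.01+0.33j, -2.24+2.89j, -2.90+2.36j, 1.99+2.38j, -0.14-1.63j], [0.13+0.05j, 0.88+1.27j, 0.58+1.47j, (1.21-0.5j), (-0.68-0.15j)], [(0.16-0.12j), 2.22+0.03j, 2.20+0.54j, (0.42-1.83j), (-0.74+0.67j)], [(-0.01+0.35j), (-2.33+3.03j), -3.02+2.49j, (2.1+2.48j), -0.16-1.71j], [(-0.11+0.01j), -1.04-0.59j, (-0.9-0.83j), -0.68+0.75j, (0.52-0.12j)]] + [[-0.01-0.33j, -2.24-2.89j, (-2.9-2.36j), (1.99-2.38j), -0.14+1.63j], [(0.13-0.05j), (0.88-1.27j), 0.58-1.47j, 1.21+0.50j, -0.68+0.15j], [(0.16+0.12j), 2.22-0.03j, 2.20-0.54j, (0.42+1.83j), -0.74-0.67j], [-0.01-0.35j, (-2.33-3.03j), (-3.02-2.49j), (2.1-2.48j), -0.16+1.71j], [(-0.11-0.01j), (-1.04+0.59j), -0.90+0.83j, -0.68-0.75j, 0.52+0.12j]]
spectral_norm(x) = 17.40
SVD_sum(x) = [[-0.38, -3.99, -4.42, 1.49, -3.54],[0.2, 2.08, 2.30, -0.78, 1.85],[-0.04, -0.43, -0.48, 0.16, -0.39],[-0.64, -6.69, -7.41, 2.5, -5.94],[-0.53, -5.52, -6.11, 2.06, -4.9]] + [[0.44, -1.43, 0.18, 0.25, 1.45], [0.77, -2.5, 0.31, 0.43, 2.52], [-1.90, 6.17, -0.77, -1.07, -6.23], [0.14, -0.46, 0.06, 0.08, 0.46], [-0.05, 0.17, -0.02, -0.03, -0.17]] + [[0.70, 1.14, -2.6, -1.09, 1.42],[-0.99, -1.61, 3.68, 1.54, -2.01],[-0.22, -0.35, 0.81, 0.34, -0.44],[-0.03, -0.05, 0.11, 0.04, -0.06],[-0.82, -1.35, 3.07, 1.29, -1.68]] + [[0.21,0.28,-0.09,0.77,0.1],[0.61,0.84,-0.27,2.29,0.29],[0.36,0.49,-0.16,1.34,0.17],[0.6,0.82,-0.26,2.24,0.28],[-0.67,-0.92,0.3,-2.51,-0.32]] + [[1.72, -0.07, 0.26, -0.33, -0.57], [0.74, -0.03, 0.11, -0.14, -0.24], [0.60, -0.02, 0.09, -0.11, -0.20], [-1.2, 0.05, -0.18, 0.23, 0.40], [0.45, -0.02, 0.07, -0.09, -0.15]]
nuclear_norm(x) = 42.07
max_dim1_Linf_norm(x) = 7.69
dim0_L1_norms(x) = [7.96, 25.11, 23.7, 10.9, 22.71]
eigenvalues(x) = [(-7.93+5.18j), (-7.93-5.18j), (3.3+0j), (5.69+4.5j), (5.69-4.5j)]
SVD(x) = [[0.41, 0.21, -0.47, -0.18, -0.73], [-0.21, 0.37, 0.67, -0.53, -0.32], [0.04, -0.90, 0.15, -0.31, -0.25], [0.68, 0.07, 0.02, -0.51, 0.51], [0.56, -0.02, 0.56, 0.58, -0.19]] @ diag([17.39877854493073, 10.034543888143173, 7.26662632721314, 4.836810244406365, 2.536186622006534]) @ [[-0.05, -0.56, -0.62, 0.21, -0.5], [0.21, -0.68, 0.08, 0.12, 0.69], [-0.2, -0.33, 0.76, 0.32, -0.42], [-0.24, -0.33, 0.11, -0.9, -0.11], [-0.92, 0.04, -0.14, 0.18, 0.3]]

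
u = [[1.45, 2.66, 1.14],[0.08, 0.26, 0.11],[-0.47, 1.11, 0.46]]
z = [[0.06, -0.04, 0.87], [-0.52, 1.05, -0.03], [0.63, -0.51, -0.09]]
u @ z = [[-0.58, 2.15, 1.08], [-0.06, 0.21, 0.05], [-0.32, 0.95, -0.48]]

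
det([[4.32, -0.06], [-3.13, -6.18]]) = -26.885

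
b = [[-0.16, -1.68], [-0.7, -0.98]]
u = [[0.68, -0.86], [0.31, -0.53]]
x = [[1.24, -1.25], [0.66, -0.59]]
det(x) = 0.09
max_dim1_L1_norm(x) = 2.49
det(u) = -0.09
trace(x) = 0.65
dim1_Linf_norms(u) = [0.86, 0.53]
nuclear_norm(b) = 2.52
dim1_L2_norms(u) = [1.1, 0.61]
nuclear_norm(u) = 1.33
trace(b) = -1.14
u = x @ b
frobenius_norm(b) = 2.07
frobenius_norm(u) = 1.26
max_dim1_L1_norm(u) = 1.54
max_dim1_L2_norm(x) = 1.76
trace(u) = 0.15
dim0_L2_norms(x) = [1.4, 1.38]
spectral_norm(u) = 1.25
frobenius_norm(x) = 1.97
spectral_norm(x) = 1.97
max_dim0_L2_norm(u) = 1.01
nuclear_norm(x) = 2.02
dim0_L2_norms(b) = [0.72, 1.94]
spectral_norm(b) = 2.01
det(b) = -1.02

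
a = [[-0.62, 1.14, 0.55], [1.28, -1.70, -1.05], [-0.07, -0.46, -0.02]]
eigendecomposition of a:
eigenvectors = [[0.51, -0.54, -0.19], [-0.85, 0.11, -0.55], [-0.13, -0.84, 0.81]]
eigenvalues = [-2.64, -0.0, 0.31]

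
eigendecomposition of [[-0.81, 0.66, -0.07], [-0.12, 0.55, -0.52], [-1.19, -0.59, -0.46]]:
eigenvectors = [[-0.10+0.35j, (-0.1-0.35j), -0.31+0.00j], [(-0.32-0.07j), (-0.32+0.07j), (-0.75+0j)], [-0.87+0.00j, (-0.87-0j), (0.59+0j)]]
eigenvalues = [(-0.82+0.43j), (-0.82-0.43j), (0.91+0j)]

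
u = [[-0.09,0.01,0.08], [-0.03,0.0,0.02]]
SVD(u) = [[-0.96, -0.28],[-0.28, 0.96]] @ diag([0.12597270508379102, 0.0055567592958680485]) @ [[0.75, -0.08, -0.65],[-0.59, -0.51, -0.62]]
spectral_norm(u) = 0.13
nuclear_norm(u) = 0.13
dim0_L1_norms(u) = [0.12, 0.01, 0.1]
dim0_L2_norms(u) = [0.09, 0.01, 0.08]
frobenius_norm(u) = 0.13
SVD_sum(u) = [[-0.09,0.01,0.08], [-0.03,0.00,0.02]] + [[0.00, 0.0, 0.00], [-0.0, -0.00, -0.00]]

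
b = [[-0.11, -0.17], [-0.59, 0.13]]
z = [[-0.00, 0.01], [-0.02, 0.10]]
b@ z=[[0.0,-0.02], [-0.00,0.01]]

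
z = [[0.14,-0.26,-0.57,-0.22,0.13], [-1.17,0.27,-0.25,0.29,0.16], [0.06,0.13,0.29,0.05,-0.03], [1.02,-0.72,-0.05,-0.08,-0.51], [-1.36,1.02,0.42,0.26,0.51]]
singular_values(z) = [2.54, 0.86, 0.45, 0.01, 0.0]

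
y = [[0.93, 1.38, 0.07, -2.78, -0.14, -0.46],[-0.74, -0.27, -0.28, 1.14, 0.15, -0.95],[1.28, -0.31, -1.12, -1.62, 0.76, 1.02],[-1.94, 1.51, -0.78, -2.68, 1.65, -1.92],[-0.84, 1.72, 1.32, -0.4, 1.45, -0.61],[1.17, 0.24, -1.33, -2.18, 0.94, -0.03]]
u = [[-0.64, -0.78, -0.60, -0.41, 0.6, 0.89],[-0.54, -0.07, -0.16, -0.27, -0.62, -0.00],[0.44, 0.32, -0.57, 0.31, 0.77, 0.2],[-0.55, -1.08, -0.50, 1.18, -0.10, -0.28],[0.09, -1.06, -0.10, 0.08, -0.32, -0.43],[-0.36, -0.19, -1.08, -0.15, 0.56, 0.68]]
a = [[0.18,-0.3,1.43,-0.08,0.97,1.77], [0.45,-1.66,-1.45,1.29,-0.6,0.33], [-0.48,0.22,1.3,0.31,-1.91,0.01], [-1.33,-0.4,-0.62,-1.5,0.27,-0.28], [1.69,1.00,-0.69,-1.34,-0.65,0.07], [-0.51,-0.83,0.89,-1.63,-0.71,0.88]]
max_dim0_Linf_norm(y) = 2.78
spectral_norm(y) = 5.77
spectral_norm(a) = 3.30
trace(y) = -1.72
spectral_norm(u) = 2.27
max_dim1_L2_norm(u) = 1.79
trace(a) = -1.45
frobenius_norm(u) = 3.40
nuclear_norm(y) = 14.39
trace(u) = 0.26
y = u @ a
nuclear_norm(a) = 13.57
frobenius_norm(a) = 6.01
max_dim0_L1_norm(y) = 10.8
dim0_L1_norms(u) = [2.62, 3.5, 3.01, 2.4, 2.97, 2.48]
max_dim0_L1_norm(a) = 6.38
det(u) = -0.01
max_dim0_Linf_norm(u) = 1.18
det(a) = 36.53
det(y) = -0.10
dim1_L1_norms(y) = [5.76, 3.53, 6.11, 10.48, 6.34, 5.89]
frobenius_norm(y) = 7.62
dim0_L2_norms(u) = [1.16, 1.74, 1.46, 1.33, 1.33, 1.25]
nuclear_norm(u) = 6.87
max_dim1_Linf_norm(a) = 1.91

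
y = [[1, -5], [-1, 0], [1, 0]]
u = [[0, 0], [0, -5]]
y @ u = [[0, 25], [0, 0], [0, 0]]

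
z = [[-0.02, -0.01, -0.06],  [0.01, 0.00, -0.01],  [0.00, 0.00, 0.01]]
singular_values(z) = [0.07, 0.01, 0.0]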